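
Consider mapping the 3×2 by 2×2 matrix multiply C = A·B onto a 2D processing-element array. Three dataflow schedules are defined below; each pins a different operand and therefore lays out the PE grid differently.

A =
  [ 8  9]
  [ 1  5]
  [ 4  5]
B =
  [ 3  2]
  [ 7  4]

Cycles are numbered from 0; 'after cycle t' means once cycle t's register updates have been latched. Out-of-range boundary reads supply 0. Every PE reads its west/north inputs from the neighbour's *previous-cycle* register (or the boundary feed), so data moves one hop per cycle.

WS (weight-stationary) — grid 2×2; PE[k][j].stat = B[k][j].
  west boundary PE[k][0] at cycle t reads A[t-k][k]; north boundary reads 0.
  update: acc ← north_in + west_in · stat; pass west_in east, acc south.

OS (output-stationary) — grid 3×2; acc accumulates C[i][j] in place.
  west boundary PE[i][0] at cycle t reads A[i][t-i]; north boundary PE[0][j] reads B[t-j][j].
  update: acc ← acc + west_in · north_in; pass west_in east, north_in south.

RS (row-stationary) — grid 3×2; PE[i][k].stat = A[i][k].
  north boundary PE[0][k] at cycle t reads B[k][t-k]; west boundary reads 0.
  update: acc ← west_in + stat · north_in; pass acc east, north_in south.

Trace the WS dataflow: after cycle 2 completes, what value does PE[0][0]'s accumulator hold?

WS (2×2). Following PE[0][0] plus its west/north inputs:
  after 0 — PE[0][0] acc=24, pass-E 8, pass-S 24
  after 1 — PE[0][0] acc=3, pass-E 1, pass-S 3
  after 2 — PE[0][0] acc=12, pass-E 4, pass-S 12

PE[0][0].acc = 12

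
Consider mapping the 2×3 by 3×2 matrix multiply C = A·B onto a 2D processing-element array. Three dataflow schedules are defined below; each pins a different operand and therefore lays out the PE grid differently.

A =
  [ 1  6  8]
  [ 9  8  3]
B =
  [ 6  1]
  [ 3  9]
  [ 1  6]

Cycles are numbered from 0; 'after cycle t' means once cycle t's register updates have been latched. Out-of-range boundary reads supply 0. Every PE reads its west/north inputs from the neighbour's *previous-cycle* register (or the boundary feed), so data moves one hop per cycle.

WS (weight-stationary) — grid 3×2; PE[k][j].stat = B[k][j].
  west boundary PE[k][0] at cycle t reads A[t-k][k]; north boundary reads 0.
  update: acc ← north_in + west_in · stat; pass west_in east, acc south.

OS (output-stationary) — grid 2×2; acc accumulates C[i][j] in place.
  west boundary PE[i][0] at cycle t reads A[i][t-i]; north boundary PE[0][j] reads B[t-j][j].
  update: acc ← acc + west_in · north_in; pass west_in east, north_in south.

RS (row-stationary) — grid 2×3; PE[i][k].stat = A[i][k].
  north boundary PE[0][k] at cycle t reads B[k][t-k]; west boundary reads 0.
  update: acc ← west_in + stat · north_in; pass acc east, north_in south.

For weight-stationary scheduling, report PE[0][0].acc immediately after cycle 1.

PE[0][0].acc = 54

WS on a 3×2 grid — tracing PE[0][0] and its feeders:
  @0  [0,0]  acc 6  |  →1  ↓6
  @1  [0,0]  acc 54  |  →9  ↓54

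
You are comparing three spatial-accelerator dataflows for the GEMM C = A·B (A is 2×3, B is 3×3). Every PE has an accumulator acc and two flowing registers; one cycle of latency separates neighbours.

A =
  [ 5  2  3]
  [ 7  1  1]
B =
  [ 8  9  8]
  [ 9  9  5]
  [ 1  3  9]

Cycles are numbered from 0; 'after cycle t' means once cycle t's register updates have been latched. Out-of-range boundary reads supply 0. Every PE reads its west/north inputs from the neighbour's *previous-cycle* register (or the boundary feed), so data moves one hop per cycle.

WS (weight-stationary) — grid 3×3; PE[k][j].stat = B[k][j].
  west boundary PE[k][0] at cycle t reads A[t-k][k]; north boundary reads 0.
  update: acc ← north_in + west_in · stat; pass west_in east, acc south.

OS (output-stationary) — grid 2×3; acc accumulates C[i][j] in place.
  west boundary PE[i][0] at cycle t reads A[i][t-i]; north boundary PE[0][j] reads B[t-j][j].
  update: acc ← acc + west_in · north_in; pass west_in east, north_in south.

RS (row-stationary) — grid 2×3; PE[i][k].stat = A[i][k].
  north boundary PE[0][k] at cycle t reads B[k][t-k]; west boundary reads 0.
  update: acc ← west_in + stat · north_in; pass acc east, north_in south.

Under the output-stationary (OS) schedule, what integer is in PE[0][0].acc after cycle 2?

Tracing OS — 2×3 array, target PE[0][0]:
  [0] (0,0) acc=40 (h:5 v:8)
  [1] (0,0) acc=58 (h:2 v:9)
  [2] (0,0) acc=61 (h:3 v:1)

PE[0][0].acc = 61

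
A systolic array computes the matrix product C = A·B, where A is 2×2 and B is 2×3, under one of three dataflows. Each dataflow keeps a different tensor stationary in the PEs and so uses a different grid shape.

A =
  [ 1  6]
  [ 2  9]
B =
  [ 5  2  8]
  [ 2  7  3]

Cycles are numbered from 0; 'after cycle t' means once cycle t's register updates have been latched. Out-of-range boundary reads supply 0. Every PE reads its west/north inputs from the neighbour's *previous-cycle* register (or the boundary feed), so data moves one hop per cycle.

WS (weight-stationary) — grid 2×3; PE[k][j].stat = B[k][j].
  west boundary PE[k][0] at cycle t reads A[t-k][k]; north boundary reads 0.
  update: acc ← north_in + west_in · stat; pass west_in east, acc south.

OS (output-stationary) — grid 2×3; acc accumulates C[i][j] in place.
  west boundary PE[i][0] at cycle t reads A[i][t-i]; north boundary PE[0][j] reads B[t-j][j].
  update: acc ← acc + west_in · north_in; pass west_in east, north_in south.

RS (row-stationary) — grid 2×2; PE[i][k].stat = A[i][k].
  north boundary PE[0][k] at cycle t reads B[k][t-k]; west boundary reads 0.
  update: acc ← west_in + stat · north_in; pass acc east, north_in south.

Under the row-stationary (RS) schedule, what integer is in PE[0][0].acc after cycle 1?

Tracing RS — 2×2 array, target PE[0][0]:
  after 0 — PE[0][0] acc=5, pass-E 5, pass-S 5
  after 1 — PE[0][0] acc=2, pass-E 2, pass-S 2

PE[0][0].acc = 2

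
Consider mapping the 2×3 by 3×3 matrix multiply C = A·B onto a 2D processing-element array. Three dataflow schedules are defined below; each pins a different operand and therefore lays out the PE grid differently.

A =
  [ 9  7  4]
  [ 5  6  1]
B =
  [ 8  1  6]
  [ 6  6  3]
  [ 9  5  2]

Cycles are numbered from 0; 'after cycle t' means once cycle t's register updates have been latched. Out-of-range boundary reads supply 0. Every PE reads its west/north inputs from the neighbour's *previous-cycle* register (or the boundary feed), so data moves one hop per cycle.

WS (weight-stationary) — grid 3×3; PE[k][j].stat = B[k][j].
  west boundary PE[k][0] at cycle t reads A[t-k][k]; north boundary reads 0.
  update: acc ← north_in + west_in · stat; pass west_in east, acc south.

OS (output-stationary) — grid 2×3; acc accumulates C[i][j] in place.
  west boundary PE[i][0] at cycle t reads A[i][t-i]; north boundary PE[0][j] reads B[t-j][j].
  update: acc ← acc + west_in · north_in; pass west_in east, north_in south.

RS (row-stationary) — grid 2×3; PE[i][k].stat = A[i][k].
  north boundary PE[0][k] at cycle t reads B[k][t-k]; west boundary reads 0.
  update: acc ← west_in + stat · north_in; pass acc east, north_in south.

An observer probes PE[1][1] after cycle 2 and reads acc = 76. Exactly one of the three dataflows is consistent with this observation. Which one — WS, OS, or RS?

WS (3×3 grid), PE[1][1]:
  [0] (1,1) acc=0 (h:0 v:0)
  [1] (1,1) acc=0 (h:0 v:0)
  [2] (1,1) acc=51 (h:7 v:51)
OS (2×3 grid), PE[1][1]:
  [0] (1,1) acc=0 (h:0 v:0)
  [1] (1,1) acc=0 (h:0 v:0)
  [2] (1,1) acc=5 (h:5 v:1)
RS (2×3 grid), PE[1][1]:
  [0] (1,1) acc=0 (h:0 v:0)
  [1] (1,1) acc=0 (h:0 v:0)
  [2] (1,1) acc=76 (h:76 v:6)

dataflow = RS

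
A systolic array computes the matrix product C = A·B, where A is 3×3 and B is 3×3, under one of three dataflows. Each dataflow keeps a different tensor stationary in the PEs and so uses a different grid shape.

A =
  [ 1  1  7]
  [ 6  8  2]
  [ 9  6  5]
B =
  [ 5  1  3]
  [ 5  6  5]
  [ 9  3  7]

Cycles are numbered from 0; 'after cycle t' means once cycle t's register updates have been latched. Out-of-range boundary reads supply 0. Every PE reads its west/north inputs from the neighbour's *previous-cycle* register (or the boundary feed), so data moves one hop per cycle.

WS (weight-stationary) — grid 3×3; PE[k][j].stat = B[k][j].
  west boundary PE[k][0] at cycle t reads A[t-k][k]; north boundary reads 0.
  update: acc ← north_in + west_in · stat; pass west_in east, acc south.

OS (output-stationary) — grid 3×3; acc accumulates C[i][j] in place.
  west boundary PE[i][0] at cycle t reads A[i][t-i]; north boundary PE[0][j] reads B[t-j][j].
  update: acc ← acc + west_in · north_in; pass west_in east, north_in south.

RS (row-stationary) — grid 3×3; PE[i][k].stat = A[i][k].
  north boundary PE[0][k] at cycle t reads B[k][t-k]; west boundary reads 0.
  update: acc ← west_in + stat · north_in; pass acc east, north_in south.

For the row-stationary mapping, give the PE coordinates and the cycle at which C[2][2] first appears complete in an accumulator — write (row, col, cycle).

RS: C[2][2] accumulates in PE[2][2]:
  after 0 — PE[2][2] acc=0, pass-E 0, pass-S 0
  after 1 — PE[2][2] acc=0, pass-E 0, pass-S 0
  after 2 — PE[2][2] acc=0, pass-E 0, pass-S 0
  after 3 — PE[2][2] acc=0, pass-E 0, pass-S 0
  after 4 — PE[2][2] acc=120, pass-E 120, pass-S 9
  after 5 — PE[2][2] acc=60, pass-E 60, pass-S 3
  after 6 — PE[2][2] acc=92, pass-E 92, pass-S 7

(row, col, cycle) = (2, 2, 6)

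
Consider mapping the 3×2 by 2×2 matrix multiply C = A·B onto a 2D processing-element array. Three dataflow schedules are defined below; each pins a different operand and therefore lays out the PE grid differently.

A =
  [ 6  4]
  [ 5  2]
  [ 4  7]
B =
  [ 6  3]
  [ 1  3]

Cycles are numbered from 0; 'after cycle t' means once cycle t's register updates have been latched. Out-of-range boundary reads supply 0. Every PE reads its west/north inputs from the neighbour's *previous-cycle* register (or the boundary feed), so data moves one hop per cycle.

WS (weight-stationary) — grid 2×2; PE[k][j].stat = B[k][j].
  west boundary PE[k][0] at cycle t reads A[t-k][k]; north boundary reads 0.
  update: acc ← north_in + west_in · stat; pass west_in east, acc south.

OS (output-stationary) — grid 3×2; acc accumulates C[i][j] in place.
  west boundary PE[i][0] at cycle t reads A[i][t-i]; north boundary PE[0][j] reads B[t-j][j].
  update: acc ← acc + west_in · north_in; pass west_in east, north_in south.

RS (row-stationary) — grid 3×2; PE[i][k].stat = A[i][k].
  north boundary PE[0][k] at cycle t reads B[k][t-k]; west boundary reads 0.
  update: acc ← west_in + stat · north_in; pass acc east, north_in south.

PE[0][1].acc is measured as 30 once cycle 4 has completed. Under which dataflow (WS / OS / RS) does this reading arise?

dataflow = OS

WS (2×2 grid), PE[0][1]:
  t=0 PE[0][1]: acc=0 h=0 v=0
  t=1 PE[0][1]: acc=18 h=6 v=18
  t=2 PE[0][1]: acc=15 h=5 v=15
  t=3 PE[0][1]: acc=12 h=4 v=12
  t=4 PE[0][1]: acc=0 h=0 v=0
OS (3×2 grid), PE[0][1]:
  t=0 PE[0][1]: acc=0 h=0 v=0
  t=1 PE[0][1]: acc=18 h=6 v=3
  t=2 PE[0][1]: acc=30 h=4 v=3
  t=3 PE[0][1]: acc=30 h=0 v=0
  t=4 PE[0][1]: acc=30 h=0 v=0
RS (3×2 grid), PE[0][1]:
  t=0 PE[0][1]: acc=0 h=0 v=0
  t=1 PE[0][1]: acc=40 h=40 v=1
  t=2 PE[0][1]: acc=30 h=30 v=3
  t=3 PE[0][1]: acc=0 h=0 v=0
  t=4 PE[0][1]: acc=0 h=0 v=0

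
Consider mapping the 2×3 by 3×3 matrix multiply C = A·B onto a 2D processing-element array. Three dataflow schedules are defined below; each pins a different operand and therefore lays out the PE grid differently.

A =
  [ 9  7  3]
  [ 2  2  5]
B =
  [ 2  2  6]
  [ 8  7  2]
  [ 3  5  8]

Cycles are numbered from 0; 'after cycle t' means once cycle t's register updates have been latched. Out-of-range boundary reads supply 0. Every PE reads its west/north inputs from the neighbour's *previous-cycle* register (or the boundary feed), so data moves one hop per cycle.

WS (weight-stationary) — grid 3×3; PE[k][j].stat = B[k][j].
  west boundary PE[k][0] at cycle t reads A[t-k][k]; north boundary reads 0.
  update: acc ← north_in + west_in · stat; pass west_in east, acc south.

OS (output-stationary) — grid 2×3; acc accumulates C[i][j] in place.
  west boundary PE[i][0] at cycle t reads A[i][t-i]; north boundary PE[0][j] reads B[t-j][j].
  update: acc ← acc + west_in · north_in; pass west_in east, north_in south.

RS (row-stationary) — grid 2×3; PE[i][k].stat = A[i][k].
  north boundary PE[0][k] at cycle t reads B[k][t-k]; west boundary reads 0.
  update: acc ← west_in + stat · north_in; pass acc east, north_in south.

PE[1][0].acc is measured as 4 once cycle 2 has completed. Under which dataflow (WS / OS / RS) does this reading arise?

dataflow = RS

WS [3×3] PE[1][0] across cycles:
  after 0 — PE[1][0] acc=0, pass-E 0, pass-S 0
  after 1 — PE[1][0] acc=74, pass-E 7, pass-S 74
  after 2 — PE[1][0] acc=20, pass-E 2, pass-S 20
OS [2×3] PE[1][0] across cycles:
  after 0 — PE[1][0] acc=0, pass-E 0, pass-S 0
  after 1 — PE[1][0] acc=4, pass-E 2, pass-S 2
  after 2 — PE[1][0] acc=20, pass-E 2, pass-S 8
RS [2×3] PE[1][0] across cycles:
  after 0 — PE[1][0] acc=0, pass-E 0, pass-S 0
  after 1 — PE[1][0] acc=4, pass-E 4, pass-S 2
  after 2 — PE[1][0] acc=4, pass-E 4, pass-S 2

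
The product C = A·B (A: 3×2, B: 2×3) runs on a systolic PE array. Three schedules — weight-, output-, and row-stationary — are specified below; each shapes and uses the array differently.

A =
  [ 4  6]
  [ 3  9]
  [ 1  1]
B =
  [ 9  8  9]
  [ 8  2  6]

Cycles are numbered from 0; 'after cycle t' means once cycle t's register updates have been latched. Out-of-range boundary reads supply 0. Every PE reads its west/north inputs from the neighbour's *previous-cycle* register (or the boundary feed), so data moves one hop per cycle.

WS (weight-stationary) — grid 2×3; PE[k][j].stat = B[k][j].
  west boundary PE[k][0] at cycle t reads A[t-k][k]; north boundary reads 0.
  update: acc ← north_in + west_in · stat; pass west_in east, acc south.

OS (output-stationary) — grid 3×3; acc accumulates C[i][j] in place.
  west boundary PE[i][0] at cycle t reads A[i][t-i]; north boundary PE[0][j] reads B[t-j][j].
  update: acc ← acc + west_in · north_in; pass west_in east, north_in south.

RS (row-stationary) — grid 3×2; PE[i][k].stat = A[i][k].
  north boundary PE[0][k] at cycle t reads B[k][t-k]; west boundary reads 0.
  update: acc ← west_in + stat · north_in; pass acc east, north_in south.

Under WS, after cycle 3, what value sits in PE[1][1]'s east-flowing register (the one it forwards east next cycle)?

register = 9

Tracing WS — 2×3 array, target PE[1][1]:
  @0  [0,1]  acc 0  |  →0  ↓0
  @0  [1,0]  acc 0  |  →0  ↓0
  @0  [1,1]  acc 0  |  →0  ↓0
  @1  [0,1]  acc 32  |  →4  ↓32
  @1  [1,0]  acc 84  |  →6  ↓84
  @1  [1,1]  acc 0  |  →0  ↓0
  @2  [0,1]  acc 24  |  →3  ↓24
  @2  [1,0]  acc 99  |  →9  ↓99
  @2  [1,1]  acc 44  |  →6  ↓44
  @3  [0,1]  acc 8  |  →1  ↓8
  @3  [1,0]  acc 17  |  →1  ↓17
  @3  [1,1]  acc 42  |  →9  ↓42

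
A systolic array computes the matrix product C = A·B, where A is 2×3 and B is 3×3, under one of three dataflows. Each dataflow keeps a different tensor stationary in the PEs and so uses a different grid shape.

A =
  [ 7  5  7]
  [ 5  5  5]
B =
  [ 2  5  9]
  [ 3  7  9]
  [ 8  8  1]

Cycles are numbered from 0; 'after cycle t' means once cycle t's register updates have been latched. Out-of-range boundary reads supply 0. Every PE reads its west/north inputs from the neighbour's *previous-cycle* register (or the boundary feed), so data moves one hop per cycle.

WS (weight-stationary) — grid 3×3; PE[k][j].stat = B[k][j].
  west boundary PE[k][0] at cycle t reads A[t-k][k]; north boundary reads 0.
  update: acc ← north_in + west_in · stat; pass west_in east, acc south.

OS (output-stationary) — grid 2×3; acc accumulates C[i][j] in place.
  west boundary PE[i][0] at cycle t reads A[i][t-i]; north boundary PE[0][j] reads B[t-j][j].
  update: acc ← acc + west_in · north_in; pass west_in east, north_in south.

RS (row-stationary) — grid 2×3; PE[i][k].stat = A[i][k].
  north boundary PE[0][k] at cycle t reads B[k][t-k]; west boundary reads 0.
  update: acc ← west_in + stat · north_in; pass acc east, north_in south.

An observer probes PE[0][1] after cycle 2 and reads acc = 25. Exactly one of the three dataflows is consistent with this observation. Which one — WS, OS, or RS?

dataflow = WS

WS (3×3 grid), PE[0][1]:
  t=0 PE[0][1]: acc=0 h=0 v=0
  t=1 PE[0][1]: acc=35 h=7 v=35
  t=2 PE[0][1]: acc=25 h=5 v=25
OS (2×3 grid), PE[0][1]:
  t=0 PE[0][1]: acc=0 h=0 v=0
  t=1 PE[0][1]: acc=35 h=7 v=5
  t=2 PE[0][1]: acc=70 h=5 v=7
RS (2×3 grid), PE[0][1]:
  t=0 PE[0][1]: acc=0 h=0 v=0
  t=1 PE[0][1]: acc=29 h=29 v=3
  t=2 PE[0][1]: acc=70 h=70 v=7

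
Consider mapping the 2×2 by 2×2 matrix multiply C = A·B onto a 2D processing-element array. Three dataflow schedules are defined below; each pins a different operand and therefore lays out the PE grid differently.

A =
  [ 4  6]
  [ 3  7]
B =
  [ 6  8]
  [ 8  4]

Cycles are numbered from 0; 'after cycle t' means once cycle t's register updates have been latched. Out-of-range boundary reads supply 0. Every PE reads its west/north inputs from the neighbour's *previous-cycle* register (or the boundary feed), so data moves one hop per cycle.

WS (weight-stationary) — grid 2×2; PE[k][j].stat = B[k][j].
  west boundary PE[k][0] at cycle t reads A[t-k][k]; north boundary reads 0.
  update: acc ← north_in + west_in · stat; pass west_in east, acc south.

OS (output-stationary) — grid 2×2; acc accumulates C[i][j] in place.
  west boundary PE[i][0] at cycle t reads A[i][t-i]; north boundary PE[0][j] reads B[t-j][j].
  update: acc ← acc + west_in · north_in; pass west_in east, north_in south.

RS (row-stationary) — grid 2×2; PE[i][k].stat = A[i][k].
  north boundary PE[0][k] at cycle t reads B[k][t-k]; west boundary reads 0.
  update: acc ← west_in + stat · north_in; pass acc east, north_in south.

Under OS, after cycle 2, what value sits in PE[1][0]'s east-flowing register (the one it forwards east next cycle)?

register = 7

OS (2×2). Following PE[1][0] plus its west/north inputs:
  after 0 — PE[0][0] acc=24, pass-E 4, pass-S 6
  after 0 — PE[1][0] acc=0, pass-E 0, pass-S 0
  after 1 — PE[0][0] acc=72, pass-E 6, pass-S 8
  after 1 — PE[1][0] acc=18, pass-E 3, pass-S 6
  after 2 — PE[0][0] acc=72, pass-E 0, pass-S 0
  after 2 — PE[1][0] acc=74, pass-E 7, pass-S 8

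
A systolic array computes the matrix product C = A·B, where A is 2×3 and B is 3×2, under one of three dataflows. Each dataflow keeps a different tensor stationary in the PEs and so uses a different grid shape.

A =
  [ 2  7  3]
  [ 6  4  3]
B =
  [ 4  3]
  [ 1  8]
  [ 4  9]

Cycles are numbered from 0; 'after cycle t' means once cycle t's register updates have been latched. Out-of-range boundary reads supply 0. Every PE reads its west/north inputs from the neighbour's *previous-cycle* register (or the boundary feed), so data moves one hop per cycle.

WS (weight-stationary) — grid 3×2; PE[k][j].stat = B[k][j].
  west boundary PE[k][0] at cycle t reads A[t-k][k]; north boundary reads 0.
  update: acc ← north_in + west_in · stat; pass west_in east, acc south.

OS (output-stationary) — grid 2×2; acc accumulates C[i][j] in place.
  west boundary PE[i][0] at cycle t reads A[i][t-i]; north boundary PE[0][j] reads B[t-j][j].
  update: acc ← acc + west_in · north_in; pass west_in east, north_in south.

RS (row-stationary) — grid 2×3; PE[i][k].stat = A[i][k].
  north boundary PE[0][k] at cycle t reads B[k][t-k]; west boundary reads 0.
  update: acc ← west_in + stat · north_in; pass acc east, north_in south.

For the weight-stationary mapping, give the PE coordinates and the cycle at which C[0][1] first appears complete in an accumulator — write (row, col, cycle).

Under WS, C[0][1] lands at PE[2][1]:
  @0  [2,1]  acc 0  |  →0  ↓0
  @1  [2,1]  acc 0  |  →0  ↓0
  @2  [2,1]  acc 0  |  →0  ↓0
  @3  [2,1]  acc 89  |  →3  ↓89

(row, col, cycle) = (2, 1, 3)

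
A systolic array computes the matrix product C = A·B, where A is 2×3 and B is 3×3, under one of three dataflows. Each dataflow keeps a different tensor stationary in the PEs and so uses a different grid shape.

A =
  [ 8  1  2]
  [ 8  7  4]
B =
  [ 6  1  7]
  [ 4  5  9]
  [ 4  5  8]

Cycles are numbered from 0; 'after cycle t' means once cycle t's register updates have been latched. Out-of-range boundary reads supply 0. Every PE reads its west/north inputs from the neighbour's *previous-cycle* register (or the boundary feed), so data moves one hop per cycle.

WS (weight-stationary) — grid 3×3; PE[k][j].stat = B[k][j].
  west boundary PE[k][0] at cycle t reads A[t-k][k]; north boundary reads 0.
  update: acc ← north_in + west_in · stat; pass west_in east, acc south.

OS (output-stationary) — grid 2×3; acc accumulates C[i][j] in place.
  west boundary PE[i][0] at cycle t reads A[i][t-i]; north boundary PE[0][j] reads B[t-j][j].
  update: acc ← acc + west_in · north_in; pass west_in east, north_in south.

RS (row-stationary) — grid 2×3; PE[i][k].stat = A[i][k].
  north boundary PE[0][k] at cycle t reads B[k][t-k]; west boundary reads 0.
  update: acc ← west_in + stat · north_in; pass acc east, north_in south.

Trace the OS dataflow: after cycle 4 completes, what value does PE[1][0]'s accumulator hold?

PE[1][0].acc = 92

OS on a 2×3 grid — tracing PE[1][0] and its feeders:
  @0  [0,0]  acc 48  |  →8  ↓6
  @0  [1,0]  acc 0  |  →0  ↓0
  @1  [0,0]  acc 52  |  →1  ↓4
  @1  [1,0]  acc 48  |  →8  ↓6
  @2  [0,0]  acc 60  |  →2  ↓4
  @2  [1,0]  acc 76  |  →7  ↓4
  @3  [0,0]  acc 60  |  →0  ↓0
  @3  [1,0]  acc 92  |  →4  ↓4
  @4  [0,0]  acc 60  |  →0  ↓0
  @4  [1,0]  acc 92  |  →0  ↓0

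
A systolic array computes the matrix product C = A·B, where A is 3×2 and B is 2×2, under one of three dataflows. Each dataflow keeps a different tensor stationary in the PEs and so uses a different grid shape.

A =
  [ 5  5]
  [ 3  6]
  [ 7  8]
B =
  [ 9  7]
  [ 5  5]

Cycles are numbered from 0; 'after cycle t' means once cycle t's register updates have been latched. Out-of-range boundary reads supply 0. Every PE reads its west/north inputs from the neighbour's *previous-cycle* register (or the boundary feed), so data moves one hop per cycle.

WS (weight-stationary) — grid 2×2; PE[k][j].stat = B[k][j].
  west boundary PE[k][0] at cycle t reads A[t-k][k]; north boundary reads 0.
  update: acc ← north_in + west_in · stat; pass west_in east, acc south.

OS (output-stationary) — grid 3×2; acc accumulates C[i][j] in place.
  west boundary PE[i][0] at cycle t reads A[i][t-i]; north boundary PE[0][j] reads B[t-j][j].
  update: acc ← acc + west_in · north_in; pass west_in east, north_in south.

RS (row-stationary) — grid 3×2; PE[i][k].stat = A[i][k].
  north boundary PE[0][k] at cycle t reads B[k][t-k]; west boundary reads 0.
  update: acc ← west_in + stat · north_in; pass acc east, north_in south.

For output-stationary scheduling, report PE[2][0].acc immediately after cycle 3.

Tracing OS — 3×2 array, target PE[2][0]:
  [0] (1,0) acc=0 (h:0 v:0)
  [0] (2,0) acc=0 (h:0 v:0)
  [1] (1,0) acc=27 (h:3 v:9)
  [1] (2,0) acc=0 (h:0 v:0)
  [2] (1,0) acc=57 (h:6 v:5)
  [2] (2,0) acc=63 (h:7 v:9)
  [3] (1,0) acc=57 (h:0 v:0)
  [3] (2,0) acc=103 (h:8 v:5)

PE[2][0].acc = 103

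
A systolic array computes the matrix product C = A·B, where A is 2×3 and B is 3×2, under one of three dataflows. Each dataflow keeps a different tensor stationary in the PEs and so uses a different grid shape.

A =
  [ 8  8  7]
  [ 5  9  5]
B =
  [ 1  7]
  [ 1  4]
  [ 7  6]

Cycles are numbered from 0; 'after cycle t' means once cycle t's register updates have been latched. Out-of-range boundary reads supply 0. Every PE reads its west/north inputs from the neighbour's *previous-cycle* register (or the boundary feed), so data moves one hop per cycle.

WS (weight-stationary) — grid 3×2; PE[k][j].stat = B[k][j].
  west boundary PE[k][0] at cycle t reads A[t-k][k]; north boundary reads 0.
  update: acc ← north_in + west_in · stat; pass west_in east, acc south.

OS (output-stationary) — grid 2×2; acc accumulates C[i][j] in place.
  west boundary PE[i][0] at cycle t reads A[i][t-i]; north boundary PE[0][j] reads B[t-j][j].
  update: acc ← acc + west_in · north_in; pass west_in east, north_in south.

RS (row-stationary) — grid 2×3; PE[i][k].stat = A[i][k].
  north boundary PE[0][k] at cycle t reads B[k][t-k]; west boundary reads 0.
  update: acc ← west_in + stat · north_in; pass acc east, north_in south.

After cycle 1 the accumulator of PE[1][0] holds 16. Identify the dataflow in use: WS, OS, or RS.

Under WS (3×2), PE[1][0]:
  [0] (1,0) acc=0 (h:0 v:0)
  [1] (1,0) acc=16 (h:8 v:16)
Under OS (2×2), PE[1][0]:
  [0] (1,0) acc=0 (h:0 v:0)
  [1] (1,0) acc=5 (h:5 v:1)
Under RS (2×3), PE[1][0]:
  [0] (1,0) acc=0 (h:0 v:0)
  [1] (1,0) acc=5 (h:5 v:1)

dataflow = WS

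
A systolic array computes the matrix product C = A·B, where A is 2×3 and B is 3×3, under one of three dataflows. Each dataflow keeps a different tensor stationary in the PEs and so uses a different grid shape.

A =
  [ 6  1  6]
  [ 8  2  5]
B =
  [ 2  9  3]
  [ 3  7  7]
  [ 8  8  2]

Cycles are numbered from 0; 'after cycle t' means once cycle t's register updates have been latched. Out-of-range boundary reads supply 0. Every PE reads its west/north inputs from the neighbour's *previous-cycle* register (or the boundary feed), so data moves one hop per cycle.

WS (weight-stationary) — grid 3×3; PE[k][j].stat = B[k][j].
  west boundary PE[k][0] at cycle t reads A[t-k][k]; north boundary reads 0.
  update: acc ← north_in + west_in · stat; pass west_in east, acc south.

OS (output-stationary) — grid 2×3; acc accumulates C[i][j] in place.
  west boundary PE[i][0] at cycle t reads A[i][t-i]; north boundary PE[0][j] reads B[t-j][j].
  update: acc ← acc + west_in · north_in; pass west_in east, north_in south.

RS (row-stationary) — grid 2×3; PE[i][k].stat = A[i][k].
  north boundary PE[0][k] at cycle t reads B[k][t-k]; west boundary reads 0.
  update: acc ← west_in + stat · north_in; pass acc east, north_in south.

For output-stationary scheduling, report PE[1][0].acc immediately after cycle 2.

Tracing OS — 2×3 array, target PE[1][0]:
  0: (0,0).acc=12  regs=<6,2>
  0: (1,0).acc=0  regs=<0,0>
  1: (0,0).acc=15  regs=<1,3>
  1: (1,0).acc=16  regs=<8,2>
  2: (0,0).acc=63  regs=<6,8>
  2: (1,0).acc=22  regs=<2,3>

PE[1][0].acc = 22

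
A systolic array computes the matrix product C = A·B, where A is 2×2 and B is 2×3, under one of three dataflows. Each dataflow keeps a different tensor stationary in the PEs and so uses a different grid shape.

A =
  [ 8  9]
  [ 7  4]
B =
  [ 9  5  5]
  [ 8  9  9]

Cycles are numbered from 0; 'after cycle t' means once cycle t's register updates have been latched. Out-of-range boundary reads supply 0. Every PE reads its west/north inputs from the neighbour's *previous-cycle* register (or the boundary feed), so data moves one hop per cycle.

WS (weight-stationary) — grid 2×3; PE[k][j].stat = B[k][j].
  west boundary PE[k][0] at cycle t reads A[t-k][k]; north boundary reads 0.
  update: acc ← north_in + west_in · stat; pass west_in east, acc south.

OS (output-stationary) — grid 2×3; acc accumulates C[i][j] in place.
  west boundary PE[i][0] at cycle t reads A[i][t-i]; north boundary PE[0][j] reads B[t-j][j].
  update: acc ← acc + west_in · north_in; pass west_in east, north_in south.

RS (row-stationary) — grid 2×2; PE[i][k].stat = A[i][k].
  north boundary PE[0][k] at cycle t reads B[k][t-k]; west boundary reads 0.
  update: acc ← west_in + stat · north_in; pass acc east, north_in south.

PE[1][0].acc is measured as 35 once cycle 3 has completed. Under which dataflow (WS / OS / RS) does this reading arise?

dataflow = RS

Under WS (2×3), PE[1][0]:
  after 0 — PE[1][0] acc=0, pass-E 0, pass-S 0
  after 1 — PE[1][0] acc=144, pass-E 9, pass-S 144
  after 2 — PE[1][0] acc=95, pass-E 4, pass-S 95
  after 3 — PE[1][0] acc=0, pass-E 0, pass-S 0
Under OS (2×3), PE[1][0]:
  after 0 — PE[1][0] acc=0, pass-E 0, pass-S 0
  after 1 — PE[1][0] acc=63, pass-E 7, pass-S 9
  after 2 — PE[1][0] acc=95, pass-E 4, pass-S 8
  after 3 — PE[1][0] acc=95, pass-E 0, pass-S 0
Under RS (2×2), PE[1][0]:
  after 0 — PE[1][0] acc=0, pass-E 0, pass-S 0
  after 1 — PE[1][0] acc=63, pass-E 63, pass-S 9
  after 2 — PE[1][0] acc=35, pass-E 35, pass-S 5
  after 3 — PE[1][0] acc=35, pass-E 35, pass-S 5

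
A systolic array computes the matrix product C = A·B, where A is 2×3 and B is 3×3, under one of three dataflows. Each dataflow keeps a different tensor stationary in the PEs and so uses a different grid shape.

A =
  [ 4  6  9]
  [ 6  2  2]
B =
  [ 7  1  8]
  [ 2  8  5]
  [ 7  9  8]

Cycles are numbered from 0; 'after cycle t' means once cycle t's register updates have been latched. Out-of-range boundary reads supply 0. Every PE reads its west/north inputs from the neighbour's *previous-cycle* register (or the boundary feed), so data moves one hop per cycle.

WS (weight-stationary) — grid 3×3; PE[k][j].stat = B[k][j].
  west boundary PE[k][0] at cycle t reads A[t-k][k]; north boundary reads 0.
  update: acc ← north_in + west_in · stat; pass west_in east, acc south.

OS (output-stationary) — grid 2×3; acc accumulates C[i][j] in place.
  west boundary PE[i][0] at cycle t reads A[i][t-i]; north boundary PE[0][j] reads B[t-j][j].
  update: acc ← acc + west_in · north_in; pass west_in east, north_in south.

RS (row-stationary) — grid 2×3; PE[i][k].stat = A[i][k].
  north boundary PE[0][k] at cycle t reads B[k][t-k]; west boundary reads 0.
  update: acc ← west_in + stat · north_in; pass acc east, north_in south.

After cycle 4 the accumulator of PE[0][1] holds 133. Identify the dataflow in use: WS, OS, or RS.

dataflow = OS

— WS: 3×3; PE[0][1] trace:
  0: (0,1).acc=0  regs=<0,0>
  1: (0,1).acc=4  regs=<4,4>
  2: (0,1).acc=6  regs=<6,6>
  3: (0,1).acc=0  regs=<0,0>
  4: (0,1).acc=0  regs=<0,0>
— OS: 2×3; PE[0][1] trace:
  0: (0,1).acc=0  regs=<0,0>
  1: (0,1).acc=4  regs=<4,1>
  2: (0,1).acc=52  regs=<6,8>
  3: (0,1).acc=133  regs=<9,9>
  4: (0,1).acc=133  regs=<0,0>
— RS: 2×3; PE[0][1] trace:
  0: (0,1).acc=0  regs=<0,0>
  1: (0,1).acc=40  regs=<40,2>
  2: (0,1).acc=52  regs=<52,8>
  3: (0,1).acc=62  regs=<62,5>
  4: (0,1).acc=0  regs=<0,0>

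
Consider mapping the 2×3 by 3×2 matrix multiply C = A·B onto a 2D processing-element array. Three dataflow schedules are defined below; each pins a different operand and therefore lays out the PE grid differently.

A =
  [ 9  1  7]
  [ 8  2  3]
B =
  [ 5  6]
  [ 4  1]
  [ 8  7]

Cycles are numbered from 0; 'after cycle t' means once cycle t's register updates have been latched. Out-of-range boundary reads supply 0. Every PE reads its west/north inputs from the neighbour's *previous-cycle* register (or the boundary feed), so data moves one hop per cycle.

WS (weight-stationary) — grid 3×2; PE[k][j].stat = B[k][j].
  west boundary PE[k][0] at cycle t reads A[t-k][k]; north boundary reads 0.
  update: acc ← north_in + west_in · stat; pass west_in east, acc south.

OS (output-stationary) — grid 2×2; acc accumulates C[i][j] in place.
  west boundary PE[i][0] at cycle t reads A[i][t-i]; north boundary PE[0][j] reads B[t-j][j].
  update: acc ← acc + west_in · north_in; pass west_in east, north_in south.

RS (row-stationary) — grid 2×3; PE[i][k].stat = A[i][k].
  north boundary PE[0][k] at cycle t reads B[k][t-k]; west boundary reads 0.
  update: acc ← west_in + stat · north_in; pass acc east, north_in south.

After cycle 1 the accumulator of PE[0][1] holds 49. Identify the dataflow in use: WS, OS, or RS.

dataflow = RS

WS [3×2] PE[0][1] across cycles:
  c0 r0c1: 0 / 0 / 0
  c1 r0c1: 54 / 9 / 54
OS [2×2] PE[0][1] across cycles:
  c0 r0c1: 0 / 0 / 0
  c1 r0c1: 54 / 9 / 6
RS [2×3] PE[0][1] across cycles:
  c0 r0c1: 0 / 0 / 0
  c1 r0c1: 49 / 49 / 4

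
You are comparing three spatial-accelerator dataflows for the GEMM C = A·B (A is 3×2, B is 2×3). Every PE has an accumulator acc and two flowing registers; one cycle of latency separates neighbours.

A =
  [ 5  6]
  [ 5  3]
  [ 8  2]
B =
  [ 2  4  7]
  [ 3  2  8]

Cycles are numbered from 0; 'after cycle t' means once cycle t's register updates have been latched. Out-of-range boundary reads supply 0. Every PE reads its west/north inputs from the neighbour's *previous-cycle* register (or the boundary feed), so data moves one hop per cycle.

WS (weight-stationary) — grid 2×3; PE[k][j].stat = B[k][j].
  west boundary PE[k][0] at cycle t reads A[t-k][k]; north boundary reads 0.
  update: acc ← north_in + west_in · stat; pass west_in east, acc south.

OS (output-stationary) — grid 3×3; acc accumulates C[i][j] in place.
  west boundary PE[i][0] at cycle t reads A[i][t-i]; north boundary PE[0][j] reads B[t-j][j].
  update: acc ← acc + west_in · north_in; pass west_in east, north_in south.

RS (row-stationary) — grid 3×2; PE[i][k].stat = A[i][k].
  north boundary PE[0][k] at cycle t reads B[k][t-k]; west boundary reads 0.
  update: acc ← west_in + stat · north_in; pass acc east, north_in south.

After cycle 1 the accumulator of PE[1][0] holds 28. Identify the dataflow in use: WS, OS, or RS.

dataflow = WS

WS (2×3 grid), PE[1][0]:
  after 0 — PE[1][0] acc=0, pass-E 0, pass-S 0
  after 1 — PE[1][0] acc=28, pass-E 6, pass-S 28
OS (3×3 grid), PE[1][0]:
  after 0 — PE[1][0] acc=0, pass-E 0, pass-S 0
  after 1 — PE[1][0] acc=10, pass-E 5, pass-S 2
RS (3×2 grid), PE[1][0]:
  after 0 — PE[1][0] acc=0, pass-E 0, pass-S 0
  after 1 — PE[1][0] acc=10, pass-E 10, pass-S 2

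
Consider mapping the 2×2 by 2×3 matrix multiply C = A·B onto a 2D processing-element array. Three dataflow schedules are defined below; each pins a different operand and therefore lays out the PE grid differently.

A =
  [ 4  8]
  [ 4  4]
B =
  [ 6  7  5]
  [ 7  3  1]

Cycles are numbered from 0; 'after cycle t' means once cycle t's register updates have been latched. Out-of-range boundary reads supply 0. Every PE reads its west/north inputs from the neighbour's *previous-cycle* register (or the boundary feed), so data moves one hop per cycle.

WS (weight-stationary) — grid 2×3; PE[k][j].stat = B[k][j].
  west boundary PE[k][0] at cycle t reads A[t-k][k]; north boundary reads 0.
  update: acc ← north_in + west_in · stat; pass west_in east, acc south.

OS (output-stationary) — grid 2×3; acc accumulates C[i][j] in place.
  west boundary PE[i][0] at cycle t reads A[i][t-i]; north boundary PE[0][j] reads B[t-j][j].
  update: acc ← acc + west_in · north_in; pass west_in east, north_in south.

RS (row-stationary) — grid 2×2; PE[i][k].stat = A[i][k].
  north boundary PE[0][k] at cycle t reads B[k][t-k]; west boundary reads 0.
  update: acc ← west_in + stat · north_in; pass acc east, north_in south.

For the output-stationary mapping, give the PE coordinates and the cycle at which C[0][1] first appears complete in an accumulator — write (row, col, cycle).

(row, col, cycle) = (0, 1, 2)

OS: C[0][1] accumulates in PE[0][1]:
  step 0 · PE0,1: acc=0; fwd→0 fwd↓0
  step 1 · PE0,1: acc=28; fwd→4 fwd↓7
  step 2 · PE0,1: acc=52; fwd→8 fwd↓3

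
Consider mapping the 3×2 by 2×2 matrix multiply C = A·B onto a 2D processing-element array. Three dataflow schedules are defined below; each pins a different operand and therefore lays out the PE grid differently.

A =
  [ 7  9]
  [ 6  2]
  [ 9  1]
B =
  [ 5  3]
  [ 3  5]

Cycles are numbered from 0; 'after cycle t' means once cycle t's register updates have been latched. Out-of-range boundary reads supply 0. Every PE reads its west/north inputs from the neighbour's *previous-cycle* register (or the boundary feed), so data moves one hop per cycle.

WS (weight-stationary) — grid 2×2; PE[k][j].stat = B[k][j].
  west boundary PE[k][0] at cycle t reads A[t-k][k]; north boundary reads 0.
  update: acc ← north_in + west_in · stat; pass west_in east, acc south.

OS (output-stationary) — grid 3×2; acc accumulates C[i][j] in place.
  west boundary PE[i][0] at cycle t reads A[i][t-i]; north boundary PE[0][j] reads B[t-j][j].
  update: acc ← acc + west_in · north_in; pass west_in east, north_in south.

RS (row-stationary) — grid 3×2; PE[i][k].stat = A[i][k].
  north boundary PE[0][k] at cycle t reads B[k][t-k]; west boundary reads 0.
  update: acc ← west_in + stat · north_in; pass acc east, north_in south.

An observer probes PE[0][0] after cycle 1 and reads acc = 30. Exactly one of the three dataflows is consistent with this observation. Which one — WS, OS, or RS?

dataflow = WS

— WS: 2×2; PE[0][0] trace:
  [0] (0,0) acc=35 (h:7 v:35)
  [1] (0,0) acc=30 (h:6 v:30)
— OS: 3×2; PE[0][0] trace:
  [0] (0,0) acc=35 (h:7 v:5)
  [1] (0,0) acc=62 (h:9 v:3)
— RS: 3×2; PE[0][0] trace:
  [0] (0,0) acc=35 (h:35 v:5)
  [1] (0,0) acc=21 (h:21 v:3)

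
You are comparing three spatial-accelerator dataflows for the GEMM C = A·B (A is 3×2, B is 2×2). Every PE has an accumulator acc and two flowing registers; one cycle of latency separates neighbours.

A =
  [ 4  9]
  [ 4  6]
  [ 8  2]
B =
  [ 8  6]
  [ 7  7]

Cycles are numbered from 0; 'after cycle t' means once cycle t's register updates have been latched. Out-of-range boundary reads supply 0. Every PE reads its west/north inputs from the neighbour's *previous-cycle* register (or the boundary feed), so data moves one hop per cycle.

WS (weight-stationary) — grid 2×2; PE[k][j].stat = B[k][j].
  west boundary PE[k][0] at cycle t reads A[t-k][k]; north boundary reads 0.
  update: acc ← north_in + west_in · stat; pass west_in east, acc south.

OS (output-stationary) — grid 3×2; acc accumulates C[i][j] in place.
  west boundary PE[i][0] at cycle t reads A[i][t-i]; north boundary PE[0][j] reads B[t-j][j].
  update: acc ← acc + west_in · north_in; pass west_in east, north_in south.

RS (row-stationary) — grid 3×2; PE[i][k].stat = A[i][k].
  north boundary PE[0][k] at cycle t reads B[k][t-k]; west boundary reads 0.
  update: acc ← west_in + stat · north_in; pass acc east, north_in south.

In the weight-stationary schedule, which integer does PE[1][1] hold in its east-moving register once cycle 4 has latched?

WS (2×2). Following PE[1][1] plus its west/north inputs:
  c0 r0c1: 0 / 0 / 0
  c0 r1c0: 0 / 0 / 0
  c0 r1c1: 0 / 0 / 0
  c1 r0c1: 24 / 4 / 24
  c1 r1c0: 95 / 9 / 95
  c1 r1c1: 0 / 0 / 0
  c2 r0c1: 24 / 4 / 24
  c2 r1c0: 74 / 6 / 74
  c2 r1c1: 87 / 9 / 87
  c3 r0c1: 48 / 8 / 48
  c3 r1c0: 78 / 2 / 78
  c3 r1c1: 66 / 6 / 66
  c4 r0c1: 0 / 0 / 0
  c4 r1c0: 0 / 0 / 0
  c4 r1c1: 62 / 2 / 62

register = 2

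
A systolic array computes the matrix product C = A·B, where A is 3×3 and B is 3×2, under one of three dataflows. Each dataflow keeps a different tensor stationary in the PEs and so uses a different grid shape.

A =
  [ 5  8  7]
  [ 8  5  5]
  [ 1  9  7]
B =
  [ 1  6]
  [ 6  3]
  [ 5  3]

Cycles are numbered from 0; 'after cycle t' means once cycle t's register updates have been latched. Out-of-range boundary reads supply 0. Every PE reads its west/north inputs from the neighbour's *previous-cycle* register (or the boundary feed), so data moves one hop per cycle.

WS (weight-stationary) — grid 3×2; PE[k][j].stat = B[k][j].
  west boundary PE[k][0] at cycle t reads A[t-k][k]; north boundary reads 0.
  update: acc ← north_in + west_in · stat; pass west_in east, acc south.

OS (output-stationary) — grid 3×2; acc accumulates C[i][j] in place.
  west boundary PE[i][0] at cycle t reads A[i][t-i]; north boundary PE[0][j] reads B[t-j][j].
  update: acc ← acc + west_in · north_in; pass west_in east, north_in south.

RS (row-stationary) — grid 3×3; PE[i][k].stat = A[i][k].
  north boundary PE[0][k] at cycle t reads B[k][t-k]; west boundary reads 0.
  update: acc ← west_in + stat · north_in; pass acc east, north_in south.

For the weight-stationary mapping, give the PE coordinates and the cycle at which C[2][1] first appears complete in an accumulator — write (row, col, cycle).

Under WS, C[2][1] lands at PE[2][1]:
  0: (2,1).acc=0  regs=<0,0>
  1: (2,1).acc=0  regs=<0,0>
  2: (2,1).acc=0  regs=<0,0>
  3: (2,1).acc=75  regs=<7,75>
  4: (2,1).acc=78  regs=<5,78>
  5: (2,1).acc=54  regs=<7,54>

(row, col, cycle) = (2, 1, 5)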